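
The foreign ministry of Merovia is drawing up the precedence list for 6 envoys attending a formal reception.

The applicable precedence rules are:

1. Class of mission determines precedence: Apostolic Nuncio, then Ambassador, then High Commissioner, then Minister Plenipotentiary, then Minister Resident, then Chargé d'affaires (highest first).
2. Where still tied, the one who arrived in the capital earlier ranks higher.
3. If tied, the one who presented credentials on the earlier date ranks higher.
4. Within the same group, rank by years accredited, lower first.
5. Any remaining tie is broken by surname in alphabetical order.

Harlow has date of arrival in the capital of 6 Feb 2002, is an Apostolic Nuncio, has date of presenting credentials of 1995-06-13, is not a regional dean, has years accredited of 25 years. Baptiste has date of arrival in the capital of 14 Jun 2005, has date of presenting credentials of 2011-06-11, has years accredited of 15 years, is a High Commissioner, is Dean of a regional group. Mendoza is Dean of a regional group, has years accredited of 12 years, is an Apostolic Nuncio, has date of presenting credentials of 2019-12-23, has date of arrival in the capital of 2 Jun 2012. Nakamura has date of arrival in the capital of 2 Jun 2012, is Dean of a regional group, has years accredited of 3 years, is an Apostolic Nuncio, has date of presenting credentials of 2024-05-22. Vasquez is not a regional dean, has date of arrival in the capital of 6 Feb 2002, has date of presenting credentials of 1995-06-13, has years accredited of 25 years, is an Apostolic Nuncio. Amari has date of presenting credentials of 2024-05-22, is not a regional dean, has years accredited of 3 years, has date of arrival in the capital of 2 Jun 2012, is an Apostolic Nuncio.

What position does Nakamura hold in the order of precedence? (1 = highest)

By class of mission: Harlow, Vasquez, Mendoza, Amari and Nakamura (Apostolic Nuncio); then Baptiste (High Commissioner).
Among Harlow, Vasquez, Mendoza, Amari and Nakamura, by date of arrival in the capital (earlier first): Harlow and Vasquez (6 Feb 2002) before Mendoza, Amari and Nakamura (2 Jun 2012).
Harlow and Vasquez both have date of presenting credentials 1995-06-13, so the next rule applies.
Harlow and Vasquez both have years accredited 25 years, so the next rule applies.
Among Harlow and Vasquez, alphabetically by surname: Harlow before Vasquez.
Among Mendoza, Amari and Nakamura, by date of presenting credentials (earlier first): Mendoza (2019-12-23) before Amari and Nakamura (2024-05-22).
Amari and Nakamura both have years accredited 3 years, so the next rule applies.
Among Amari and Nakamura, alphabetically by surname: Amari before Nakamura.
Order: Harlow, Vasquez, Mendoza, Amari, Nakamura, Baptiste. So position 5.

5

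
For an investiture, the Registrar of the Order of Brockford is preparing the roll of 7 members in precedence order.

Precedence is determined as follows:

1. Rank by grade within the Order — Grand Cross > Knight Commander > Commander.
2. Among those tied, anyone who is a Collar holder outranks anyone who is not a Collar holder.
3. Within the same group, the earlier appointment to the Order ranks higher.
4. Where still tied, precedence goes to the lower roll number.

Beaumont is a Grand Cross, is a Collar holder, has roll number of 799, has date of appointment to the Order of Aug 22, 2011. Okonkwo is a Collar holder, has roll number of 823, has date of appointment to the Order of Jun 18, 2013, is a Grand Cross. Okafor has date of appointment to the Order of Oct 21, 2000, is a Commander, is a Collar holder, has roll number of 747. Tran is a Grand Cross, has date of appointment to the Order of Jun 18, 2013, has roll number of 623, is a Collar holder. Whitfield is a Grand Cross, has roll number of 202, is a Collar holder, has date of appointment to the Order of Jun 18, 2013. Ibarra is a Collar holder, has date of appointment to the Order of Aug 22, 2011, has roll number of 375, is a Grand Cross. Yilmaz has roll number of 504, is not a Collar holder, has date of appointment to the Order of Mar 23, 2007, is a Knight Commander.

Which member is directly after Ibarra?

By grade within the Order: Ibarra, Beaumont, Whitfield, Tran and Okonkwo (Grand Cross); then Yilmaz (Knight Commander); then Okafor (Commander).
Ibarra, Beaumont, Whitfield, Tran and Okonkwo are each a Collar holder, so the next rule applies.
Among Ibarra, Beaumont, Whitfield, Tran and Okonkwo, by date of appointment to the Order (earlier first): Ibarra and Beaumont (Aug 22, 2011) before Whitfield, Tran and Okonkwo (Jun 18, 2013).
Among Ibarra and Beaumont, by roll number (lower first): Ibarra (375) before Beaumont (799).
Among Whitfield, Tran and Okonkwo, by roll number (lower first): Whitfield (202) before Tran (623) before Okonkwo (823).
Order: Ibarra, Beaumont, Whitfield, Tran, Okonkwo, Yilmaz, Okafor.

Beaumont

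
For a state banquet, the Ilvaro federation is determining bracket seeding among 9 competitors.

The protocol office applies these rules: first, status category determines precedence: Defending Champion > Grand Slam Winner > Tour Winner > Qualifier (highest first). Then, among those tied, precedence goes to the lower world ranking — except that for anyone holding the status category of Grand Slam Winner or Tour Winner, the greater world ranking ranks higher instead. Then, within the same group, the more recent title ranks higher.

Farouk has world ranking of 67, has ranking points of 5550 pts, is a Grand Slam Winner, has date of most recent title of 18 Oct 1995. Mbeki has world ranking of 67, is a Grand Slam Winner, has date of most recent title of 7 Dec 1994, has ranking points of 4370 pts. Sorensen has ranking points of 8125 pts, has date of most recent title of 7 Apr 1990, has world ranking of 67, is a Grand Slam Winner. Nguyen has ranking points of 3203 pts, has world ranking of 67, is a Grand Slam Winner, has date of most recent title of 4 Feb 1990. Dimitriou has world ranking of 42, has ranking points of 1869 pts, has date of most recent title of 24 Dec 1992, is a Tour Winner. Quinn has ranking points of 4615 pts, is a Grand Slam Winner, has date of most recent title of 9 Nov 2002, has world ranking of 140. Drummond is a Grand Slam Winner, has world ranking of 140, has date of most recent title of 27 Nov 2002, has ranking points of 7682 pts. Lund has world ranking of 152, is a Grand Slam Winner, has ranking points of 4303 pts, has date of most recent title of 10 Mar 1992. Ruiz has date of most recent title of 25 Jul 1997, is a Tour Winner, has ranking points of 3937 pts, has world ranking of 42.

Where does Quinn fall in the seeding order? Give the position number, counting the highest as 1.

3

By status category: Lund, Drummond, Quinn, Farouk, Mbeki, Sorensen and Nguyen (Grand Slam Winner); then Ruiz and Dimitriou (Tour Winner).
Among Lund, Drummond, Quinn, Farouk, Mbeki, Sorensen and Nguyen, by world ranking (higher first) (reversed rule for this group): Lund (152) before Drummond and Quinn (140) before Farouk, Mbeki, Sorensen and Nguyen (67).
Among Drummond and Quinn, by date of most recent title (later first): Drummond (27 Nov 2002) before Quinn (9 Nov 2002).
Among Farouk, Mbeki, Sorensen and Nguyen, by date of most recent title (later first): Farouk (18 Oct 1995) before Mbeki (7 Dec 1994) before Sorensen (7 Apr 1990) before Nguyen (4 Feb 1990).
Ruiz and Dimitriou both have world ranking 42, so the next rule applies.
Among Ruiz and Dimitriou, by date of most recent title (later first): Ruiz (25 Jul 1997) before Dimitriou (24 Dec 1992).
Order: Lund, Drummond, Quinn, Farouk, Mbeki, Sorensen, Nguyen, Ruiz, Dimitriou. So position 3.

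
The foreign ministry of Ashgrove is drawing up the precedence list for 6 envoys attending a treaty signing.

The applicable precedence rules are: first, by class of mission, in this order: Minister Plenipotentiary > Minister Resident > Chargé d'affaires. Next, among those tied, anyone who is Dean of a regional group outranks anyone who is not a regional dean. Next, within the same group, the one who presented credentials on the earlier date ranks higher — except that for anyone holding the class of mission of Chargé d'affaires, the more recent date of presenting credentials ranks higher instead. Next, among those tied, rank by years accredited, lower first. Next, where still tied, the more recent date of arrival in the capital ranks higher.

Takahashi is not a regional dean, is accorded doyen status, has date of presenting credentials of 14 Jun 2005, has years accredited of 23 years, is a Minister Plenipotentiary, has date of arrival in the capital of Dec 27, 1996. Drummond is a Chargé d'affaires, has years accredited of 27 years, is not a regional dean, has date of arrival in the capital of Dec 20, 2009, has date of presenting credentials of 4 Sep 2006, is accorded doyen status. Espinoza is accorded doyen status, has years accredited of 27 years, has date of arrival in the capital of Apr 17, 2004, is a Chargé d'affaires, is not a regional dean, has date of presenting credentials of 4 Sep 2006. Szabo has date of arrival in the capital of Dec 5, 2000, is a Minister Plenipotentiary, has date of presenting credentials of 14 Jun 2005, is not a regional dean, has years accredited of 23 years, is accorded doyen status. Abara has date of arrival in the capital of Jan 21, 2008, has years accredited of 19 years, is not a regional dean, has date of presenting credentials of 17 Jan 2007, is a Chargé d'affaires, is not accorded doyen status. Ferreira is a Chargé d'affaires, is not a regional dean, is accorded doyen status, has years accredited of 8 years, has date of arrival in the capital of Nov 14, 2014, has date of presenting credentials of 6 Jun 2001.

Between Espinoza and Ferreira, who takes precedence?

Espinoza

By class of mission: Szabo and Takahashi (Minister Plenipotentiary); then Abara, Drummond, Espinoza and Ferreira (Chargé d'affaires).
Szabo and Takahashi are each not a regional dean, so the next rule applies.
Szabo and Takahashi both have date of presenting credentials 14 Jun 2005, so the next rule applies.
Szabo and Takahashi both have years accredited 23 years, so the next rule applies.
Among Szabo and Takahashi, by date of arrival in the capital (later first): Szabo (Dec 5, 2000) before Takahashi (Dec 27, 1996).
Abara, Drummond, Espinoza and Ferreira are each not a regional dean, so the next rule applies.
Among Abara, Drummond, Espinoza and Ferreira, by date of presenting credentials (later first) (reversed rule for this group): Abara (17 Jan 2007) before Drummond and Espinoza (4 Sep 2006) before Ferreira (6 Jun 2001).
Drummond and Espinoza both have years accredited 27 years, so the next rule applies.
Among Drummond and Espinoza, by date of arrival in the capital (later first): Drummond (Dec 20, 2009) before Espinoza (Apr 17, 2004).
So Espinoza takes precedence.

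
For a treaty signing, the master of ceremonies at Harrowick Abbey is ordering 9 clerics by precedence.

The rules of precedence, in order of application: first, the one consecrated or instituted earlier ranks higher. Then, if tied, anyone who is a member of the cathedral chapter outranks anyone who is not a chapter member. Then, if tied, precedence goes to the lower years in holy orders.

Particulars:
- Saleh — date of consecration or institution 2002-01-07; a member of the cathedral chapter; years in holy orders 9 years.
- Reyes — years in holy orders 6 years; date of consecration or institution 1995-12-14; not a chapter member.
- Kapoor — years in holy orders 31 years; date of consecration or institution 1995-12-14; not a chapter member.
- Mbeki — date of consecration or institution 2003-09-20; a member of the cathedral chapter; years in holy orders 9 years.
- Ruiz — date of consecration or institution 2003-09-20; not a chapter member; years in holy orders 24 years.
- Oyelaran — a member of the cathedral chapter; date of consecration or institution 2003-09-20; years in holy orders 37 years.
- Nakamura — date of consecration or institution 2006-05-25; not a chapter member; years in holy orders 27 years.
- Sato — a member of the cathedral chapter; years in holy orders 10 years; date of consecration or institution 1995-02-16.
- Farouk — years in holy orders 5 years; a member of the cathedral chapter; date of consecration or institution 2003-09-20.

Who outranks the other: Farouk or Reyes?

By date of consecration or institution (earlier first): Sato (1995-02-16); then Reyes and Kapoor (both 1995-12-14); then Saleh (2002-01-07); then Farouk, Mbeki, Oyelaran and Ruiz (each 2003-09-20); then Nakamura (2006-05-25).
Reyes and Kapoor are each not a chapter member, so the next rule applies.
Among Reyes and Kapoor, by years in holy orders (lower first): Reyes (6 years) before Kapoor (31 years).
Among Farouk, Mbeki, Oyelaran and Ruiz, a member of the cathedral chapter before not a chapter member: Farouk, Mbeki and Oyelaran (a member of the cathedral chapter) before Ruiz (not a chapter member).
Among Farouk, Mbeki and Oyelaran, by years in holy orders (lower first): Farouk (5 years) before Mbeki (9 years) before Oyelaran (37 years).
So Reyes takes precedence.

Reyes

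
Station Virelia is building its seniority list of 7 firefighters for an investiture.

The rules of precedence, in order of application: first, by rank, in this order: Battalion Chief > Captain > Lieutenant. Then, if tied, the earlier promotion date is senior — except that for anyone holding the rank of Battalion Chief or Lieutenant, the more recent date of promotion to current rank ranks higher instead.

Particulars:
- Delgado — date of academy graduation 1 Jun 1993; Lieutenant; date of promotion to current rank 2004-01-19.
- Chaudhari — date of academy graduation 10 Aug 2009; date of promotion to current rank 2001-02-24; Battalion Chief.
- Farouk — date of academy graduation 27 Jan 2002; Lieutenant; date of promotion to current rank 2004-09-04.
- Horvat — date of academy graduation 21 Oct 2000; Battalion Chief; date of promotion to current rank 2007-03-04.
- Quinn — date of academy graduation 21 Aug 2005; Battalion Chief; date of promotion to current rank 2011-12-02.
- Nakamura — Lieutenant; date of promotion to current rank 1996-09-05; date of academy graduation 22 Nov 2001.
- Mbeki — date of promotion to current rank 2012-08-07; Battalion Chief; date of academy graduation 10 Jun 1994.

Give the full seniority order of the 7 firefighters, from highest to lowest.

By rank: Mbeki, Quinn, Horvat and Chaudhari (Battalion Chief); then Farouk, Delgado and Nakamura (Lieutenant).
Among Mbeki, Quinn, Horvat and Chaudhari, by date of promotion to current rank (later first) (reversed rule for this group): Mbeki (2012-08-07) before Quinn (2011-12-02) before Horvat (2007-03-04) before Chaudhari (2001-02-24).
Among Farouk, Delgado and Nakamura, by date of promotion to current rank (later first) (reversed rule for this group): Farouk (2004-09-04) before Delgado (2004-01-19) before Nakamura (1996-09-05).
Full order: Mbeki, Quinn, Horvat, Chaudhari, Farouk, Delgado, Nakamura.

Mbeki, Quinn, Horvat, Chaudhari, Farouk, Delgado, Nakamura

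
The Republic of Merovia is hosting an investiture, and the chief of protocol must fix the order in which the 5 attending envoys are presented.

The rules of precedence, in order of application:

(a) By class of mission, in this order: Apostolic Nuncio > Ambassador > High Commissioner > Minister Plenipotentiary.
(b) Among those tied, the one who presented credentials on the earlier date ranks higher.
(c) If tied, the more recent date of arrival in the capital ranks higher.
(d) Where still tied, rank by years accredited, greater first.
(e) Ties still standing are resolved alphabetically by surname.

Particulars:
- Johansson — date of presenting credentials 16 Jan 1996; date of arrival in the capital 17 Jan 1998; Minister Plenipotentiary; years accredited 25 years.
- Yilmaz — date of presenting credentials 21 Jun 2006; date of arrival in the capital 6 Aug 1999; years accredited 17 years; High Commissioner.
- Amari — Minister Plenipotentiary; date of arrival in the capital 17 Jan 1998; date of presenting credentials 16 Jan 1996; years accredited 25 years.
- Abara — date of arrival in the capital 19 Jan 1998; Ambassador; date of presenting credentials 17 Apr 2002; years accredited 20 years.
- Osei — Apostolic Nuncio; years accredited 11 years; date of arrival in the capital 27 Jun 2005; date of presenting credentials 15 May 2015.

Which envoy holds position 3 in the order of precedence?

By class of mission: Osei (Apostolic Nuncio); then Abara (Ambassador); then Yilmaz (High Commissioner); then Amari and Johansson (Minister Plenipotentiary).
Amari and Johansson both have date of presenting credentials 16 Jan 1996, so the next rule applies.
Amari and Johansson both have date of arrival in the capital 17 Jan 1998, so the next rule applies.
Amari and Johansson both have years accredited 25 years, so the next rule applies.
Among Amari and Johansson, alphabetically by surname: Amari before Johansson.
Order: Osei, Abara, Yilmaz, Amari, Johansson.

Yilmaz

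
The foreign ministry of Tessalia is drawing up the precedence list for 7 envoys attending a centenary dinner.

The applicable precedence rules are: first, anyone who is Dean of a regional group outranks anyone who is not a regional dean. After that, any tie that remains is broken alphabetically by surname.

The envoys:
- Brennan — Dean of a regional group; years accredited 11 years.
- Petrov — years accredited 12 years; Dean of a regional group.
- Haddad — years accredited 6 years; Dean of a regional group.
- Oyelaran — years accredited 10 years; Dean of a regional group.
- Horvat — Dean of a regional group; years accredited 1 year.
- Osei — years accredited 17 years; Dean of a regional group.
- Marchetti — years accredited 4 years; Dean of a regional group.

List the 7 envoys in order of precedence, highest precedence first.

Brennan, Haddad, Horvat, Marchetti, Osei, Oyelaran, Petrov

By the first rule: Brennan, Haddad, Horvat, Marchetti, Osei, Oyelaran and Petrov (each Dean of a regional group).
Among Brennan, Haddad, Horvat, Marchetti, Osei, Oyelaran and Petrov, alphabetically by surname: Brennan before Haddad before Horvat before Marchetti before Osei before Oyelaran before Petrov.
Full order: Brennan, Haddad, Horvat, Marchetti, Osei, Oyelaran, Petrov.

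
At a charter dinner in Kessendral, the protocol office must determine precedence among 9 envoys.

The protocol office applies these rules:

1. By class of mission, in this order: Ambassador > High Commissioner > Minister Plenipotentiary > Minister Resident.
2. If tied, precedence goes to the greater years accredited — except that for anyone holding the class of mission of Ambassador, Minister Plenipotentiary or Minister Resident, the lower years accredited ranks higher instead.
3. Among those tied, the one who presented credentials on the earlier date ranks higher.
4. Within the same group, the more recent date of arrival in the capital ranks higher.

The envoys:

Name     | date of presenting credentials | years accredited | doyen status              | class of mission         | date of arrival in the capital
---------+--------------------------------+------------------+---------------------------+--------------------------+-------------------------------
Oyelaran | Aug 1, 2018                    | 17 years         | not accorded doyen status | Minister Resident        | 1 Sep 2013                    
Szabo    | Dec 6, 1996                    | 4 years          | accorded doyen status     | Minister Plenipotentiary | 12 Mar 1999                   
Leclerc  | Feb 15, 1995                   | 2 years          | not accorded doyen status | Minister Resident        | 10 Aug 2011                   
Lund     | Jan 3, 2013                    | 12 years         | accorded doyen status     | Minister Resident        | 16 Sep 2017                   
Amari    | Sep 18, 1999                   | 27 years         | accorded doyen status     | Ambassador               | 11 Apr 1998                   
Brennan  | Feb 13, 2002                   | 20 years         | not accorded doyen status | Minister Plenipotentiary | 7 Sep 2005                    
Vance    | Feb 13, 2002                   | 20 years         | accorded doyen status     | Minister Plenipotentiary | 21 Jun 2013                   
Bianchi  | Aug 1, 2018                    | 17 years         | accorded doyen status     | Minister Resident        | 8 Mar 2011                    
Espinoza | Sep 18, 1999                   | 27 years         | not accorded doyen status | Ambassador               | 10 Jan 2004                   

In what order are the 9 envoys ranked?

Espinoza, Amari, Szabo, Vance, Brennan, Leclerc, Lund, Oyelaran, Bianchi

By class of mission: Espinoza and Amari (Ambassador); then Szabo, Vance and Brennan (Minister Plenipotentiary); then Leclerc, Lund, Oyelaran and Bianchi (Minister Resident).
Espinoza and Amari both have years accredited 27 years, so the next rule applies.
Espinoza and Amari both have date of presenting credentials Sep 18, 1999, so the next rule applies.
Among Espinoza and Amari, by date of arrival in the capital (later first): Espinoza (10 Jan 2004) before Amari (11 Apr 1998).
Among Szabo, Vance and Brennan, by years accredited (lower first) (reversed rule for this group): Szabo (4 years) before Vance and Brennan (20 years).
Vance and Brennan both have date of presenting credentials Feb 13, 2002, so the next rule applies.
Among Vance and Brennan, by date of arrival in the capital (later first): Vance (21 Jun 2013) before Brennan (7 Sep 2005).
Among Leclerc, Lund, Oyelaran and Bianchi, by years accredited (lower first) (reversed rule for this group): Leclerc (2 years) before Lund (12 years) before Oyelaran and Bianchi (17 years).
Oyelaran and Bianchi both have date of presenting credentials Aug 1, 2018, so the next rule applies.
Among Oyelaran and Bianchi, by date of arrival in the capital (later first): Oyelaran (1 Sep 2013) before Bianchi (8 Mar 2011).
Full order: Espinoza, Amari, Szabo, Vance, Brennan, Leclerc, Lund, Oyelaran, Bianchi.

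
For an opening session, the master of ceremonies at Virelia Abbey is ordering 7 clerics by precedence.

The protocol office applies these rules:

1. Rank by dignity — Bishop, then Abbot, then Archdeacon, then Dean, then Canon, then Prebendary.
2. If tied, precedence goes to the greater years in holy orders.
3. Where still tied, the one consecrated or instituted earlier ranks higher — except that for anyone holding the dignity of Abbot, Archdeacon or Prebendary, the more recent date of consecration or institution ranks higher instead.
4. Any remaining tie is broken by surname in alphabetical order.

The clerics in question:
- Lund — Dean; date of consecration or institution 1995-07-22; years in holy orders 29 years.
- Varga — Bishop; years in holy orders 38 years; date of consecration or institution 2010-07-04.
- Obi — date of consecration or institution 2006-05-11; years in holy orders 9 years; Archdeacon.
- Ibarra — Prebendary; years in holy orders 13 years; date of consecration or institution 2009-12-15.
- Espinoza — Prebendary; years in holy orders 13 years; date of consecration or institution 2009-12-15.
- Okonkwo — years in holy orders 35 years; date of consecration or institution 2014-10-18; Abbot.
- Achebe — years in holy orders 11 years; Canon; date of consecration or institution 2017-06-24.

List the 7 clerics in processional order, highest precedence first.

Varga, Okonkwo, Obi, Lund, Achebe, Espinoza, Ibarra

By dignity: Varga (Bishop); then Okonkwo (Abbot); then Obi (Archdeacon); then Lund (Dean); then Achebe (Canon); then Espinoza and Ibarra (Prebendary).
Espinoza and Ibarra both have years in holy orders 13 years, so the next rule applies.
Espinoza and Ibarra both have date of consecration or institution 2009-12-15, so the next rule applies.
Among Espinoza and Ibarra, alphabetically by surname: Espinoza before Ibarra.
Full order: Varga, Okonkwo, Obi, Lund, Achebe, Espinoza, Ibarra.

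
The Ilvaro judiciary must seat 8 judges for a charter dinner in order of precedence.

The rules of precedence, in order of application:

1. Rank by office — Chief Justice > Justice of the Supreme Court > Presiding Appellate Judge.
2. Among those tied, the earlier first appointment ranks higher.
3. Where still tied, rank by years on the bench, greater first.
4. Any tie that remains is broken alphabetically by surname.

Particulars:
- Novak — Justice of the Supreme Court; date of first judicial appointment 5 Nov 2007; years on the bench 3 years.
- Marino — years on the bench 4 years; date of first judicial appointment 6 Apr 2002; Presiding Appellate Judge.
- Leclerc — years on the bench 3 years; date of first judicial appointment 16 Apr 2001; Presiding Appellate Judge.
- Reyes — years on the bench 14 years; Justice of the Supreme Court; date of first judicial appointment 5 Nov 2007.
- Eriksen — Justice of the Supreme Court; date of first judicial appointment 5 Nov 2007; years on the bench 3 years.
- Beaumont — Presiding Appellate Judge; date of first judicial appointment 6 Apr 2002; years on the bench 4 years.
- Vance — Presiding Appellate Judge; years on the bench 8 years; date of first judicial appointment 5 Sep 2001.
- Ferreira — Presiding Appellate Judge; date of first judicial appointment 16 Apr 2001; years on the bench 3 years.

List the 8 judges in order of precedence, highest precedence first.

Reyes, Eriksen, Novak, Ferreira, Leclerc, Vance, Beaumont, Marino

By office: Reyes, Eriksen and Novak (Justice of the Supreme Court); then Ferreira, Leclerc, Vance, Beaumont and Marino (Presiding Appellate Judge).
Reyes, Eriksen and Novak all have date of first judicial appointment 5 Nov 2007, so the next rule applies.
Among Reyes, Eriksen and Novak, by years on the bench (higher first): Reyes (14 years) before Eriksen and Novak (3 years).
Among Eriksen and Novak, alphabetically by surname: Eriksen before Novak.
Among Ferreira, Leclerc, Vance, Beaumont and Marino, by date of first judicial appointment (earlier first): Ferreira and Leclerc (16 Apr 2001) before Vance (5 Sep 2001) before Beaumont and Marino (6 Apr 2002).
Ferreira and Leclerc both have years on the bench 3 years, so the next rule applies.
Among Ferreira and Leclerc, alphabetically by surname: Ferreira before Leclerc.
Beaumont and Marino both have years on the bench 4 years, so the next rule applies.
Among Beaumont and Marino, alphabetically by surname: Beaumont before Marino.
Full order: Reyes, Eriksen, Novak, Ferreira, Leclerc, Vance, Beaumont, Marino.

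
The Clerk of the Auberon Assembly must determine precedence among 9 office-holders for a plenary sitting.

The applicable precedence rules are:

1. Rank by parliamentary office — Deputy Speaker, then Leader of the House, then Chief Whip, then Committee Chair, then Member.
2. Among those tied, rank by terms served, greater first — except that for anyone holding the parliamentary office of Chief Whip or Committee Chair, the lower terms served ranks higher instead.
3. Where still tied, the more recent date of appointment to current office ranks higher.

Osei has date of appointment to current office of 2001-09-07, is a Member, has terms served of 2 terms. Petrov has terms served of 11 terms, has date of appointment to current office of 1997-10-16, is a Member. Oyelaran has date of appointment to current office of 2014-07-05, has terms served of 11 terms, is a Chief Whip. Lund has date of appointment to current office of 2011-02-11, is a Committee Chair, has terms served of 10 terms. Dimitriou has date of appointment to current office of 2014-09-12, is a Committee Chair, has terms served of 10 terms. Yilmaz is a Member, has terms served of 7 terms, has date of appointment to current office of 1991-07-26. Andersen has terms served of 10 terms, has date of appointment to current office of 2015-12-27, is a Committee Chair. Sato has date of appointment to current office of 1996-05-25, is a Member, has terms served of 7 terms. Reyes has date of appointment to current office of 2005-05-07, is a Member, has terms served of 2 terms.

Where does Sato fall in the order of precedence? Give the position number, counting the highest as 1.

By parliamentary office: Oyelaran (Chief Whip); then Andersen, Dimitriou and Lund (Committee Chair); then Petrov, Sato, Yilmaz, Reyes and Osei (Member).
Andersen, Dimitriou and Lund all have terms served 10 terms, so the next rule applies.
Among Andersen, Dimitriou and Lund, by date of appointment to current office (later first): Andersen (2015-12-27) before Dimitriou (2014-09-12) before Lund (2011-02-11).
Among Petrov, Sato, Yilmaz, Reyes and Osei, by terms served (higher first): Petrov (11 terms) before Sato and Yilmaz (7 terms) before Reyes and Osei (2 terms).
Among Sato and Yilmaz, by date of appointment to current office (later first): Sato (1996-05-25) before Yilmaz (1991-07-26).
Among Reyes and Osei, by date of appointment to current office (later first): Reyes (2005-05-07) before Osei (2001-09-07).
Order: Oyelaran, Andersen, Dimitriou, Lund, Petrov, Sato, Yilmaz, Reyes, Osei. So position 6.

6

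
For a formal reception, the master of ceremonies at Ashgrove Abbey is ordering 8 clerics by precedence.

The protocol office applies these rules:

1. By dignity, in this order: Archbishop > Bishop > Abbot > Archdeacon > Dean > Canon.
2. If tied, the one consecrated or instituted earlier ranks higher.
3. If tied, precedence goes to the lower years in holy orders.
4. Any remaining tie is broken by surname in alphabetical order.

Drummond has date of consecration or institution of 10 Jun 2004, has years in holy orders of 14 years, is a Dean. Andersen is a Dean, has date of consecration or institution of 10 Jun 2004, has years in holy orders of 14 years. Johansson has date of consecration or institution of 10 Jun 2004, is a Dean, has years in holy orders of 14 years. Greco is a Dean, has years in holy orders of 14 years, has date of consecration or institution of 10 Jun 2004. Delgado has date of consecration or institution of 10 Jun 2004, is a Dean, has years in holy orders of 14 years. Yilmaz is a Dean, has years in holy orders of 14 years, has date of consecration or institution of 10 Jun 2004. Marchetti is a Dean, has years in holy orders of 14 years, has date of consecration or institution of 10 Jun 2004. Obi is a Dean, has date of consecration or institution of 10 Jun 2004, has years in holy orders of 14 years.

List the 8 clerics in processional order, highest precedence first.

Andersen, Delgado, Drummond, Greco, Johansson, Marchetti, Obi, Yilmaz

By dignity: Andersen, Delgado, Drummond, Greco, Johansson, Marchetti, Obi and Yilmaz (Dean).
Andersen, Delgado, Drummond, Greco, Johansson, Marchetti, Obi and Yilmaz all have date of consecration or institution 10 Jun 2004, so the next rule applies.
Andersen, Delgado, Drummond, Greco, Johansson, Marchetti, Obi and Yilmaz all have years in holy orders 14 years, so the next rule applies.
Among Andersen, Delgado, Drummond, Greco, Johansson, Marchetti, Obi and Yilmaz, alphabetically by surname: Andersen before Delgado before Drummond before Greco before Johansson before Marchetti before Obi before Yilmaz.
Full order: Andersen, Delgado, Drummond, Greco, Johansson, Marchetti, Obi, Yilmaz.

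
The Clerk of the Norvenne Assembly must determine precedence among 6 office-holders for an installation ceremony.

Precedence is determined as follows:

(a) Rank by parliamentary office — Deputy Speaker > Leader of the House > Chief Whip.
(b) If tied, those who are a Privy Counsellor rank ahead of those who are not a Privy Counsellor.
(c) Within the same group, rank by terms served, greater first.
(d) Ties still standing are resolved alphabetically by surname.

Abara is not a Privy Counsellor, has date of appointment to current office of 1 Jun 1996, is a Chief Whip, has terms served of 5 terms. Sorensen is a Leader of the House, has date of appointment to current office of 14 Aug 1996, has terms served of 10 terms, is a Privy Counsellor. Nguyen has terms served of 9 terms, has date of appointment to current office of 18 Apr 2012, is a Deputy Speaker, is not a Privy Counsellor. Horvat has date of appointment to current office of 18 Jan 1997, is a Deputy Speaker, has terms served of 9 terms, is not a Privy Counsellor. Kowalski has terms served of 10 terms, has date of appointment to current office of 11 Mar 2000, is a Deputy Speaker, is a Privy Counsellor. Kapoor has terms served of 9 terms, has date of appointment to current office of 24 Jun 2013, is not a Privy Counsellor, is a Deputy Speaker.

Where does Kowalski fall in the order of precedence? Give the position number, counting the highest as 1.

By parliamentary office: Kowalski, Horvat, Kapoor and Nguyen (Deputy Speaker); then Sorensen (Leader of the House); then Abara (Chief Whip).
Among Kowalski, Horvat, Kapoor and Nguyen, a Privy Counsellor before not a Privy Counsellor: Kowalski (a Privy Counsellor) before Horvat, Kapoor and Nguyen (not a Privy Counsellor).
Horvat, Kapoor and Nguyen all have terms served 9 terms, so the next rule applies.
Among Horvat, Kapoor and Nguyen, alphabetically by surname: Horvat before Kapoor before Nguyen.
Order: Kowalski, Horvat, Kapoor, Nguyen, Sorensen, Abara. So position 1.

1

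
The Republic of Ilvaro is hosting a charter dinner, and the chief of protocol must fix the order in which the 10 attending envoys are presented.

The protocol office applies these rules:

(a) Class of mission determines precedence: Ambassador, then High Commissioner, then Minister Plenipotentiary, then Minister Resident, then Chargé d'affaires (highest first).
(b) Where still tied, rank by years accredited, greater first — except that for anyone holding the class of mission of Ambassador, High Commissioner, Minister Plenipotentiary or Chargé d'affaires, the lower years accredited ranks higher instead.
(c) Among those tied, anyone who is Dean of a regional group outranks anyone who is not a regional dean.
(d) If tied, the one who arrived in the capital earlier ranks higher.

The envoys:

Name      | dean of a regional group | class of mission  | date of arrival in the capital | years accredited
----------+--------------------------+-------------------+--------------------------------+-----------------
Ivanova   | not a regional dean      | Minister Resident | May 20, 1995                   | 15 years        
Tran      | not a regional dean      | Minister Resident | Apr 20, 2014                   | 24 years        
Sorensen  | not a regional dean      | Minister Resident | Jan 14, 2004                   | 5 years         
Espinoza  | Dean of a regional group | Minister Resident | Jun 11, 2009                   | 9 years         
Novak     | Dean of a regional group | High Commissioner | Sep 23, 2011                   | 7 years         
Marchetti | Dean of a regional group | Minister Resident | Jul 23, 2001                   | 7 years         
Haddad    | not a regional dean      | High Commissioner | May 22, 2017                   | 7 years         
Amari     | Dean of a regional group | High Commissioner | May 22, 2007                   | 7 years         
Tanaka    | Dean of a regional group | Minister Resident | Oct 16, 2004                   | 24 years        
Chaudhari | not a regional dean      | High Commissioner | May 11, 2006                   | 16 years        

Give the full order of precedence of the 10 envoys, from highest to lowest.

Amari, Novak, Haddad, Chaudhari, Tanaka, Tran, Ivanova, Espinoza, Marchetti, Sorensen

By class of mission: Amari, Novak, Haddad and Chaudhari (High Commissioner); then Tanaka, Tran, Ivanova, Espinoza, Marchetti and Sorensen (Minister Resident).
Among Amari, Novak, Haddad and Chaudhari, by years accredited (lower first) (reversed rule for this group): Amari, Novak and Haddad (7 years) before Chaudhari (16 years).
Among Amari, Novak and Haddad, Dean of a regional group before not a regional dean: Amari and Novak (Dean of a regional group) before Haddad (not a regional dean).
Among Amari and Novak, by date of arrival in the capital (earlier first): Amari (May 22, 2007) before Novak (Sep 23, 2011).
Among Tanaka, Tran, Ivanova, Espinoza, Marchetti and Sorensen, by years accredited (higher first): Tanaka and Tran (24 years) before Ivanova (15 years) before Espinoza (9 years) before Marchetti (7 years) before Sorensen (5 years).
Among Tanaka and Tran, Dean of a regional group before not a regional dean: Tanaka (Dean of a regional group) before Tran (not a regional dean).
Full order: Amari, Novak, Haddad, Chaudhari, Tanaka, Tran, Ivanova, Espinoza, Marchetti, Sorensen.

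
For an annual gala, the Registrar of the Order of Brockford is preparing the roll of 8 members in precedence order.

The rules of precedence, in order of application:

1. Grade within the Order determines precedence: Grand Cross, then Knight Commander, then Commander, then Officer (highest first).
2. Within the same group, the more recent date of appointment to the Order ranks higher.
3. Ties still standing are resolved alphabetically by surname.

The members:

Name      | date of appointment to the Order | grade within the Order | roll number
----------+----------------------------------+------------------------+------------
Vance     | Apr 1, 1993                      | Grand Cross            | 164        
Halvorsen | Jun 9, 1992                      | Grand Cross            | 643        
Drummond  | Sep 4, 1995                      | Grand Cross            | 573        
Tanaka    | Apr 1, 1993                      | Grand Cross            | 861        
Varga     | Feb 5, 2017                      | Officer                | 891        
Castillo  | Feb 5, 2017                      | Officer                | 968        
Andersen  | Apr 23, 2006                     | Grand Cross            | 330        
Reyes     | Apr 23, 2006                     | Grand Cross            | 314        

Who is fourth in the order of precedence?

Tanaka

By grade within the Order: Andersen, Reyes, Drummond, Tanaka, Vance and Halvorsen (Grand Cross); then Castillo and Varga (Officer).
Among Andersen, Reyes, Drummond, Tanaka, Vance and Halvorsen, by date of appointment to the Order (later first): Andersen and Reyes (Apr 23, 2006) before Drummond (Sep 4, 1995) before Tanaka and Vance (Apr 1, 1993) before Halvorsen (Jun 9, 1992).
Among Andersen and Reyes, alphabetically by surname: Andersen before Reyes.
Among Tanaka and Vance, alphabetically by surname: Tanaka before Vance.
Castillo and Varga both have date of appointment to the Order Feb 5, 2017, so the next rule applies.
Among Castillo and Varga, alphabetically by surname: Castillo before Varga.
Order: Andersen, Reyes, Drummond, Tanaka, Vance, Halvorsen, Castillo, Varga.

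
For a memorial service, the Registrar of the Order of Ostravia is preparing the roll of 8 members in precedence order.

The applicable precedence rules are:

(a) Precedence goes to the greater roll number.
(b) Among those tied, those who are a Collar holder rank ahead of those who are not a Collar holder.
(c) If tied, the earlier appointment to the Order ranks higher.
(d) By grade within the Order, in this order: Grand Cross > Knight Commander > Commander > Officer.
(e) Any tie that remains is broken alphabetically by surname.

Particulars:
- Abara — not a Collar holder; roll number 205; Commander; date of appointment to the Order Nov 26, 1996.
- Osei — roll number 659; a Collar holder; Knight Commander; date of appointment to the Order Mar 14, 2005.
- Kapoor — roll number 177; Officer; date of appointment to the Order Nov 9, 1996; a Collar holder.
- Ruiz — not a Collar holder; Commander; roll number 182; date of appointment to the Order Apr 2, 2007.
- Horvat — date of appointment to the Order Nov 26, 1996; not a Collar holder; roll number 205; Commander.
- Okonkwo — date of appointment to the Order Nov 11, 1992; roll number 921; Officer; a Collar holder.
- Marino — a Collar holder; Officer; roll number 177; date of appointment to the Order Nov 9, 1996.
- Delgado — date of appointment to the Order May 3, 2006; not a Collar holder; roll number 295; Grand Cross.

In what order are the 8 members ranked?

By roll number (higher first): Okonkwo (921); then Osei (659); then Delgado (295); then Abara and Horvat (both 205); then Ruiz (182); then Kapoor and Marino (both 177).
Abara and Horvat are each not a Collar holder, so the next rule applies.
Abara and Horvat both have date of appointment to the Order Nov 26, 1996, so the next rule applies.
Abara and Horvat are each Commander, so the next rule applies.
Among Abara and Horvat, alphabetically by surname: Abara before Horvat.
Kapoor and Marino are each a Collar holder, so the next rule applies.
Kapoor and Marino both have date of appointment to the Order Nov 9, 1996, so the next rule applies.
Kapoor and Marino are each Officer, so the next rule applies.
Among Kapoor and Marino, alphabetically by surname: Kapoor before Marino.
Full order: Okonkwo, Osei, Delgado, Abara, Horvat, Ruiz, Kapoor, Marino.

Okonkwo, Osei, Delgado, Abara, Horvat, Ruiz, Kapoor, Marino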